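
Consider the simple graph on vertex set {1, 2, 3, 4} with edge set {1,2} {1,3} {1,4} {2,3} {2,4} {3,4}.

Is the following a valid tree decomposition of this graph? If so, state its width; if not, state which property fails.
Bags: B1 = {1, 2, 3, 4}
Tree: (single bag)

Vertex coverage: the bags together contain {1, 2, 3, 4}, the full vertex set. Edge coverage: each edge of G has both endpoints in at least one bag. Running intersection: for every vertex, the bags containing it form a connected subtree. All three properties hold, so this is a valid tree decomposition of width max|bag| − 1 = 3, and hence tw(G) ≤ 3.

Yes; width 3.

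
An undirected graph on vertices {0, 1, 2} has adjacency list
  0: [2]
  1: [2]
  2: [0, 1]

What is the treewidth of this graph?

1

A width-1 tree decomposition is:
Bags: B1 = {0, 2}  B2 = {1, 2}
Tree: B1–B2
Every bag has size at most 2, so the width is 2 − 1 = 1 and tw(G) ≤ 1. G has an edge, so its treewidth is at least 1. The upper and lower bounds meet at 1, so that is the treewidth.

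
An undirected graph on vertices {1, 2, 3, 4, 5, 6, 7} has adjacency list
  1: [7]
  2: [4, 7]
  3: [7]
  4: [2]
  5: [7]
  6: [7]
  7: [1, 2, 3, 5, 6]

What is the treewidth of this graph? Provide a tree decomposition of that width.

Treewidth 1.
Bags: B1 = {6, 7}  B2 = {1, 7}  B3 = {2, 7}  B4 = {3, 7}  B5 = {5, 7}  B6 = {2, 4}
Tree: B1–B2, B1–B3, B1–B4, B2–B5, B3–B6

Each bag holds 2 vertices, so the decomposition has width 1, which upper-bounds the treewidth. Since G has at least one edge (e.g. 7–6), it is not an edgeless graph, so tw(G) ≥ 1. Combining the bounds, tw(G) = 1.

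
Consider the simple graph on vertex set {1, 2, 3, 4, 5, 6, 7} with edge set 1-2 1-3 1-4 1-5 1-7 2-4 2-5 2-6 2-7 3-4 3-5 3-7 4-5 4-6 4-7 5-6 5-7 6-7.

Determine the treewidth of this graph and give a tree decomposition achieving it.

Each bag holds 5 vertices, so the decomposition has width 4, which upper-bounds the treewidth. Conversely, {1, 2, 4, 5, 7} is a clique of size 5, and the vertices of any clique must share a bag in every tree decomposition; so some bag has ≥ 5 vertices and tw(G) ≥ 4. Combining the bounds, tw(G) = 4.

Treewidth 4.
One such decomposition:
Bags: B1 = {2, 4, 5, 6, 7}  B2 = {1, 2, 4, 5, 7}  B3 = {1, 3, 4, 5, 7}
Tree: B1–B2, B2–B3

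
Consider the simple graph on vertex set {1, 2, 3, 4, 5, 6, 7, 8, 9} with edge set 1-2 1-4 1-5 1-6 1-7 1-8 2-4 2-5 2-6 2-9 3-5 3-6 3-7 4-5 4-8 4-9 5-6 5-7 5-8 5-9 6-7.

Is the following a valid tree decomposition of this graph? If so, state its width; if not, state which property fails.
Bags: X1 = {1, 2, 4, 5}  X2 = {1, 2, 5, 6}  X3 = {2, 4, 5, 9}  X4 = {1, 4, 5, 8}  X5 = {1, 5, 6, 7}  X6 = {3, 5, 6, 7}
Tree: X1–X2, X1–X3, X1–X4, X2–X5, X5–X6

Yes; width 3.

Vertex coverage: the bags together contain {1, 2, 3, 4, 5, 6, 7, 8, 9}, the full vertex set. Edge coverage: each edge of G has both endpoints in at least one bag. Running intersection: for every vertex, the bags containing it form a connected subtree. All three properties hold, so this is a valid tree decomposition of width max|bag| − 1 = 3, and hence tw(G) ≤ 3.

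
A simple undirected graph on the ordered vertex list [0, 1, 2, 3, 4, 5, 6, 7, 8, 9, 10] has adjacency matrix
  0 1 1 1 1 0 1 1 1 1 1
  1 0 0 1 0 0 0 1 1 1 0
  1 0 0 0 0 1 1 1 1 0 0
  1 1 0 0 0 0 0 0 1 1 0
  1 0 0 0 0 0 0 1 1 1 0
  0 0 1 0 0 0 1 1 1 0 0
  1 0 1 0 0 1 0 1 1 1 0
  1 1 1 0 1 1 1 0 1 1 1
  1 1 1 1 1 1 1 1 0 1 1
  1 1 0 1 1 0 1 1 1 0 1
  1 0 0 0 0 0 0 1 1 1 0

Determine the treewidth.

A width-4 tree decomposition is:
Bags: B1 = {0, 1, 7, 8, 9}  B2 = {0, 4, 7, 8, 9}  B3 = {0, 6, 7, 8, 9}  B4 = {0, 1, 3, 8, 9}  B5 = {0, 2, 6, 7, 8}  B6 = {0, 7, 8, 9, 10}  B7 = {2, 5, 6, 7, 8}
Tree: B1–B2, B2–B3, B1–B4, B3–B5, B3–B6, B5–B7
Every bag has size at most 5, so the width is 5 − 1 = 4 and tw(G) ≤ 4. For the lower bound, the 5 vertices {0, 1, 3, 8, 9} are pairwise adjacent, and any tree decomposition puts a clique entirely inside one bag — forcing width ≥ 4. Therefore the treewidth is 4.

4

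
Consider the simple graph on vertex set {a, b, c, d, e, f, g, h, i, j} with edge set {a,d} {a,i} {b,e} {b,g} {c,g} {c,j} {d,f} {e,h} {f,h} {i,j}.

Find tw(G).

A width-2 tree decomposition is:
Bags: B1 = {c, i, j}  B2 = {a, c, i}  B3 = {a, c, d}  B4 = {c, d, f}  B5 = {c, f, h}  B6 = {c, e, h}  B7 = {b, c, e}  B8 = {b, c, g}
Tree: B1–B2, B2–B3, B3–B4, B4–B5, B5–B6, B6–B7, B7–B8
Each bag holds 3 vertices, so the decomposition has width 2, which upper-bounds the treewidth. For the lower bound, G contains the cycle c–j–i–a–d–f–h–e–b–g–c, so G is not a forest; only forests have treewidth ≤ 1, hence tw(G) ≥ 2. Hence tw(G) = 2 exactly.

2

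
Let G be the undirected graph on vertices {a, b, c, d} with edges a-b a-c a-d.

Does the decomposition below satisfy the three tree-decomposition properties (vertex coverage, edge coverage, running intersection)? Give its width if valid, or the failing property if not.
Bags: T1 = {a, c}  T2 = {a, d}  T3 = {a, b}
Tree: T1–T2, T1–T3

Yes; width 1.

Vertex coverage: the bags together contain {a, b, c, d}, the full vertex set. Edge coverage: each edge of G has both endpoints in at least one bag. Running intersection: for every vertex, the bags containing it form a connected subtree. All three properties hold, so this is a valid tree decomposition of width max|bag| − 1 = 1, and hence tw(G) ≤ 1.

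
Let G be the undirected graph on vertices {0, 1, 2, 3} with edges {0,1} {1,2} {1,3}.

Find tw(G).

1

A width-1 tree decomposition is:
Bags: B1 = {0, 1}  B2 = {1, 2}  B3 = {1, 3}
Tree: B1–B2, B2–B3
Each bag holds 2 vertices, so the decomposition has width 1, which upper-bounds the treewidth. Since G has at least one edge (e.g. 0–1), it is not an edgeless graph, so tw(G) ≥ 1. Combining the bounds, tw(G) = 1.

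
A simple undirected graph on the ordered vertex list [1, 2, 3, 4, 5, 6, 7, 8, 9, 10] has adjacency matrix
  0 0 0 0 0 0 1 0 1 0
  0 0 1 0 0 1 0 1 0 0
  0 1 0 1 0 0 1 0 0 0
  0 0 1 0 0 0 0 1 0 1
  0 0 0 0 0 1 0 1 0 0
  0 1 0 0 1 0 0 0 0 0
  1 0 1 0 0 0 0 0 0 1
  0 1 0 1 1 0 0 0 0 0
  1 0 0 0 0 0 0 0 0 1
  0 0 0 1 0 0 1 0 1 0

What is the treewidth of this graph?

2

A width-2 tree decomposition is:
Bags: B1 = {1, 9, 10}  B2 = {1, 7, 10}  B3 = {4, 7, 10}  B4 = {3, 4, 7}  B5 = {3, 4, 8}  B6 = {2, 3, 8}  B7 = {2, 5, 8}  B8 = {2, 5, 6}
Tree: B1–B2, B2–B3, B3–B4, B4–B5, B5–B6, B6–B7, B7–B8
Every bag has size at most 3, so the width is 3 − 1 = 2 and tw(G) ≤ 2. Since 9–1–7–10–9 is a cycle in G, G is not acyclic. Forests are exactly the graphs of treewidth ≤ 1, so tw(G) ≥ 2. The upper and lower bounds meet at 2, so that is the treewidth.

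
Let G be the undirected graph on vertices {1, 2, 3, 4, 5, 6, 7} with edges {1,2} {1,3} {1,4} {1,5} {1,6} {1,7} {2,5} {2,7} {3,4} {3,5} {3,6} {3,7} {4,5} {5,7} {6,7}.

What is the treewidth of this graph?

3

A width-3 tree decomposition is:
Bags: B1 = {1, 3, 5, 7}  B2 = {1, 2, 5, 7}  B3 = {1, 3, 6, 7}  B4 = {1, 3, 4, 5}
Tree: B1–B2, B1–B3, B1–B4
Every bag has size at most 4, so the width is 4 − 1 = 3 and tw(G) ≤ 3. On the other hand G contains the 4-clique {1, 2, 5, 7}. A clique must lie in a single bag of any decomposition, so no decomposition can have width below 3. Combining the bounds, tw(G) = 3.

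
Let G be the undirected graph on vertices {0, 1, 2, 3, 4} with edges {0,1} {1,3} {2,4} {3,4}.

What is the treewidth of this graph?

A width-1 tree decomposition is:
Bags: B1 = {2, 4}  B2 = {3, 4}  B3 = {1, 3}  B4 = {0, 1}
Tree: B1–B2, B2–B3, B3–B4
Every bag has size at most 2, so the width is 2 − 1 = 1 and tw(G) ≤ 1. Since G has at least one edge (e.g. 2–4), it is not an edgeless graph, so tw(G) ≥ 1. Hence tw(G) = 1 exactly.

1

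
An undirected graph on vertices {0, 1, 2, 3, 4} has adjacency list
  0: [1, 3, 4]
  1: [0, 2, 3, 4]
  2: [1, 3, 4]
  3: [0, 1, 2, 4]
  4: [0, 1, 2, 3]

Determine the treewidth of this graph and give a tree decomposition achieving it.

Treewidth 3.
One such decomposition:
Bags: B1 = {1, 2, 3, 4}  B2 = {0, 1, 3, 4}
Tree: B1–B2

The largest bag has 4 vertices, giving width 3; this decomposition certifies tw(G) ≤ 3. Conversely, {0, 1, 3, 4} is a clique of size 4, and the vertices of any clique must share a bag in every tree decomposition; so some bag has ≥ 4 vertices and tw(G) ≥ 3. Combining the bounds, tw(G) = 3.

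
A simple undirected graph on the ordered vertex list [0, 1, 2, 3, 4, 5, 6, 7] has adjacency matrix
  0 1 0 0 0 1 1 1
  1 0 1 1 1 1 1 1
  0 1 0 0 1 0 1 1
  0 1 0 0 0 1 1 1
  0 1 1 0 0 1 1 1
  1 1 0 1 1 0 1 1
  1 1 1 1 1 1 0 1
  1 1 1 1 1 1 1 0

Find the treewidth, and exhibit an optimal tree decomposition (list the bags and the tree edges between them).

Every bag has size at most 5, so the width is 5 − 1 = 4 and tw(G) ≤ 4. Conversely, {1, 2, 4, 6, 7} is a clique of size 5, and the vertices of any clique must share a bag in every tree decomposition; so some bag has ≥ 5 vertices and tw(G) ≥ 4. Hence tw(G) = 4 exactly.

Treewidth 4.
One such decomposition:
Bags: B1 = {1, 4, 5, 6, 7}  B2 = {1, 3, 5, 6, 7}  B3 = {0, 1, 5, 6, 7}  B4 = {1, 2, 4, 6, 7}
Tree: B1–B2, B2–B3, B1–B4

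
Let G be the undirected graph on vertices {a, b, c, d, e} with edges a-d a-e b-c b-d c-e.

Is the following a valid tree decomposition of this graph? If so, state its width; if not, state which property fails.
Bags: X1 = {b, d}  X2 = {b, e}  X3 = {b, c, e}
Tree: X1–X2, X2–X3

No — vertex a appears in no bag.

A tree decomposition must satisfy three properties: every vertex lies in some bag; for every edge, both endpoints lie together in some bag; and for every vertex, the bags containing it form a connected subtree. Here vertex a appears in no bag, so the decomposition is invalid.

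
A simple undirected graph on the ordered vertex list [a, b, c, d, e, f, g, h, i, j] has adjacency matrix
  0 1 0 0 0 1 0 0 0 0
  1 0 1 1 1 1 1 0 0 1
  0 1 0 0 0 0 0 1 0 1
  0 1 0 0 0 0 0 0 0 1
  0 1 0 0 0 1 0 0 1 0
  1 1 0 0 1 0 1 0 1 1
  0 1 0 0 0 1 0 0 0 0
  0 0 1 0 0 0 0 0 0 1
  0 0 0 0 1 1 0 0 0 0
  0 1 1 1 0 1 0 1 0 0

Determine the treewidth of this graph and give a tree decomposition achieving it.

Treewidth 2.
One optimal decomposition is:
Bags: B1 = {b, f, j}  B2 = {b, d, j}  B3 = {a, b, f}  B4 = {b, e, f}  B5 = {b, f, g}  B6 = {b, c, j}  B7 = {c, h, j}  B8 = {e, f, i}
Tree: B1–B2, B1–B3, B1–B4, B1–B5, B2–B6, B6–B7, B4–B8

The largest bag has 3 vertices, giving width 2; this decomposition certifies tw(G) ≤ 2. Conversely, {c, h, j} is a clique of size 3, and the vertices of any clique must share a bag in every tree decomposition; so some bag has ≥ 3 vertices and tw(G) ≥ 2. The upper and lower bounds meet at 2, so that is the treewidth.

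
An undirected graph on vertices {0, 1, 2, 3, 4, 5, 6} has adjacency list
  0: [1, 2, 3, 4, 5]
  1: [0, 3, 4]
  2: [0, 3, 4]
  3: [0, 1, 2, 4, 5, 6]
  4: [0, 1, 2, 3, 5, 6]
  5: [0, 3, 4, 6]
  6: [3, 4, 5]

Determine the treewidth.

A width-3 tree decomposition is:
Bags: B1 = {0, 3, 4, 5}  B2 = {0, 2, 3, 4}  B3 = {0, 1, 3, 4}  B4 = {3, 4, 5, 6}
Tree: B1–B2, B2–B3, B1–B4
Every bag has size at most 4, so the width is 4 − 1 = 3 and tw(G) ≤ 3. For the lower bound, the 4 vertices {0, 1, 3, 4} are pairwise adjacent, and any tree decomposition puts a clique entirely inside one bag — forcing width ≥ 3. Therefore the treewidth is 3.

3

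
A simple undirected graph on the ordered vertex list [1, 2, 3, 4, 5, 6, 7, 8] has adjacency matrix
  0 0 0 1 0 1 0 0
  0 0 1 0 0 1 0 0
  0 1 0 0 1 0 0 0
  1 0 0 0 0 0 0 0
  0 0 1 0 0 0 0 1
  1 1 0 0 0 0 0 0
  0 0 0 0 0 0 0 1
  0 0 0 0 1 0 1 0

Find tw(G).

1

A width-1 tree decomposition is:
Bags: B1 = {7, 8}  B2 = {5, 8}  B3 = {3, 5}  B4 = {2, 3}  B5 = {2, 6}  B6 = {1, 6}  B7 = {1, 4}
Tree: B1–B2, B2–B3, B3–B4, B4–B5, B5–B6, B6–B7
Every bag has size at most 2, so the width is 2 − 1 = 1 and tw(G) ≤ 1. Any graph with an edge has treewidth ≥ 1, and G has the edge 7–8. Combining the bounds, tw(G) = 1.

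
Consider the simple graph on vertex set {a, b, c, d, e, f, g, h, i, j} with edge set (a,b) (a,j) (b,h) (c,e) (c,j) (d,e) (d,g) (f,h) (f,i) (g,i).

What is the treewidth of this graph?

2

A width-2 tree decomposition is:
Bags: B1 = {d, g, i}  B2 = {d, f, i}  B3 = {d, f, h}  B4 = {b, d, h}  B5 = {a, b, d}  B6 = {a, d, j}  B7 = {c, d, j}  B8 = {c, d, e}
Tree: B1–B2, B2–B3, B3–B4, B4–B5, B5–B6, B6–B7, B7–B8
The largest bag has 3 vertices, giving width 2; this decomposition certifies tw(G) ≤ 2. For the lower bound, G contains the cycle d–g–i–f–h–b–a–j–c–e–d, so G is not a forest; only forests have treewidth ≤ 1, hence tw(G) ≥ 2. The upper and lower bounds meet at 2, so that is the treewidth.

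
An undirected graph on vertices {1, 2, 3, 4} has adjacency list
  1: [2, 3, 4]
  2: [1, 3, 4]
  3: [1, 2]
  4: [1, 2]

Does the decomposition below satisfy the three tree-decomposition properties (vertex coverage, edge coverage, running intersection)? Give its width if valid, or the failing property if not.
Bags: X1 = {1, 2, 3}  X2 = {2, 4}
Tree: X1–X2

No — edge (1,4) lies in no bag.

A tree decomposition must satisfy three properties: every vertex lies in some bag; for every edge, both endpoints lie together in some bag; and for every vertex, the bags containing it form a connected subtree. Here edge (1,4) lies in no bag, so the decomposition is invalid.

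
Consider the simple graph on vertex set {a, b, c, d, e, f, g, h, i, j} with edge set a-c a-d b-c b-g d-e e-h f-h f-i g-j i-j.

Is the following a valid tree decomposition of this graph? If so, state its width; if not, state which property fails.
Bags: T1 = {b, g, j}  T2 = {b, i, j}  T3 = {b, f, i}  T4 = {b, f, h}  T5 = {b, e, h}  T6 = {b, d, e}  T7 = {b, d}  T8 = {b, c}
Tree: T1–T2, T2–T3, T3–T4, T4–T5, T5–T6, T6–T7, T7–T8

A tree decomposition must satisfy three properties: every vertex lies in some bag; for every edge, both endpoints lie together in some bag; and for every vertex, the bags containing it form a connected subtree. Here vertex a appears in no bag, so the decomposition is invalid.

No — vertex a appears in no bag.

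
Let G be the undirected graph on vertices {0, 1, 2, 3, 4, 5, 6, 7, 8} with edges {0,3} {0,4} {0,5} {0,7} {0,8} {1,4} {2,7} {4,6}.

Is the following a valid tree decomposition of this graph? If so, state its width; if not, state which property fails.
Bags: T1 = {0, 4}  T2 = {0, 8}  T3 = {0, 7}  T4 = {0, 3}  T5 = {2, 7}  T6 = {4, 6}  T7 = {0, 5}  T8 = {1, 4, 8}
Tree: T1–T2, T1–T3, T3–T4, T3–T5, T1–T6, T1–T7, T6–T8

No — bags containing vertex 8 are not connected in the tree.

A tree decomposition must satisfy three properties: every vertex lies in some bag; for every edge, both endpoints lie together in some bag; and for every vertex, the bags containing it form a connected subtree. Here bags containing vertex 8 are not connected in the tree, so the decomposition is invalid.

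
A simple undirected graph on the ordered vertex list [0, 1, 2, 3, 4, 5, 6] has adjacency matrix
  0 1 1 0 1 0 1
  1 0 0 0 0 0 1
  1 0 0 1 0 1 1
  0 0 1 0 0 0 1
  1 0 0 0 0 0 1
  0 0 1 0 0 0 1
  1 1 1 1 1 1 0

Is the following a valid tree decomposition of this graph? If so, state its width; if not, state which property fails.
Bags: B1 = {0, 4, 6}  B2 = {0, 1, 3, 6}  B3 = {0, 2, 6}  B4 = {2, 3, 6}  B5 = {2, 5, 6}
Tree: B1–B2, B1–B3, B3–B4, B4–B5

A tree decomposition must satisfy three properties: every vertex lies in some bag; for every edge, both endpoints lie together in some bag; and for every vertex, the bags containing it form a connected subtree. Here bags containing vertex 3 are not connected in the tree, so the decomposition is invalid.

No — bags containing vertex 3 are not connected in the tree.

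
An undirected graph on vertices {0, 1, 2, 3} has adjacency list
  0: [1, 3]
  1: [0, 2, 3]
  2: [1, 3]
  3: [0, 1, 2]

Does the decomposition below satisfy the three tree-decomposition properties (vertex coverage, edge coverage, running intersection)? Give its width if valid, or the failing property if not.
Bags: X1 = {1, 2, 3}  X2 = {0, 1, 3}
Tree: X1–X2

Yes; width 2.

Checking the three conditions: (i) the bags cover all of {0, 1, 2, 3}; (ii) for each edge, some bag contains both endpoints; (iii) the bags containing any fixed vertex form a subtree. All hold, so the decomposition is valid with width 3 − 1 = 2.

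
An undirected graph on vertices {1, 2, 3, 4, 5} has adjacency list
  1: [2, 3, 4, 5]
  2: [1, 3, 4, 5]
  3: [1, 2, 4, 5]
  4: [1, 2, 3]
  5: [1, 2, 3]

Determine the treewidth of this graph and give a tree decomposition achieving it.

Treewidth 3.
One optimal decomposition is:
Bags: B1 = {1, 2, 3, 5}  B2 = {1, 2, 3, 4}
Tree: B1–B2

Every bag has size at most 4, so the width is 4 − 1 = 3 and tw(G) ≤ 3. On the other hand G contains the 4-clique {1, 2, 3, 4}. A clique must lie in a single bag of any decomposition, so no decomposition can have width below 3. The upper and lower bounds meet at 3, so that is the treewidth.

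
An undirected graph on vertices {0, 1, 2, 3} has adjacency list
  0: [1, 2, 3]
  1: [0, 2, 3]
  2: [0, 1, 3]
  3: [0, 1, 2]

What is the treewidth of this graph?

A width-3 tree decomposition is:
Bags: B1 = {0, 1, 2, 3}
Tree: (single bag)
With just one bag of size 4, the width is 4 − 1 = 3, so tw(G) ≤ 3. On the other hand G contains the 4-clique {0, 1, 2, 3}. A clique must lie in a single bag of any decomposition, so no decomposition can have width below 3. Hence tw(G) = 3 exactly.

3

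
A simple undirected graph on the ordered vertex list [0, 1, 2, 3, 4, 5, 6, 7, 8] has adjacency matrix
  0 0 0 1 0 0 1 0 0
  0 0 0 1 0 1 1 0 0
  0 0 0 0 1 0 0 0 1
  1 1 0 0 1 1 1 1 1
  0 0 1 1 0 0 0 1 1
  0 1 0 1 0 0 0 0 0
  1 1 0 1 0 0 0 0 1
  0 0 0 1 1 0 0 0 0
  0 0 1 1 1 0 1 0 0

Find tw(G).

2

A width-2 tree decomposition is:
Bags: B1 = {1, 3, 6}  B2 = {0, 3, 6}  B3 = {3, 6, 8}  B4 = {3, 4, 8}  B5 = {2, 4, 8}  B6 = {1, 3, 5}  B7 = {3, 4, 7}
Tree: B1–B2, B2–B3, B3–B4, B4–B5, B1–B6, B4–B7
The largest bag has 3 vertices, giving width 2; this decomposition certifies tw(G) ≤ 2. For the lower bound, the 3 vertices {2, 4, 8} are pairwise adjacent, and any tree decomposition puts a clique entirely inside one bag — forcing width ≥ 2. Therefore the treewidth is 2.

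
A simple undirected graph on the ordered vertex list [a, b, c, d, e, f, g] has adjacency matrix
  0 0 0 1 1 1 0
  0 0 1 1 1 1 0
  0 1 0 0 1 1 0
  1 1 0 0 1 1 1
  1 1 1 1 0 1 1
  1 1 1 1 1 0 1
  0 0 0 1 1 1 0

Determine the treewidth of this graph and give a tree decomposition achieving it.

Every bag has size at most 4, so the width is 4 − 1 = 3 and tw(G) ≤ 3. For the lower bound, the 4 vertices {d, e, f, g} are pairwise adjacent, and any tree decomposition puts a clique entirely inside one bag — forcing width ≥ 3. The upper and lower bounds meet at 3, so that is the treewidth.

Treewidth 3.
One such decomposition:
Bags: B1 = {b, c, e, f}  B2 = {b, d, e, f}  B3 = {a, d, e, f}  B4 = {d, e, f, g}
Tree: B1–B2, B2–B3, B2–B4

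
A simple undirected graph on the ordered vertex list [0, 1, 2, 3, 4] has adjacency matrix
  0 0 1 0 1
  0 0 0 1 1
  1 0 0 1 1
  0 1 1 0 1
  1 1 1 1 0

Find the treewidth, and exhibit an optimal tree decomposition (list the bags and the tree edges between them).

The largest bag has 3 vertices, giving width 2; this decomposition certifies tw(G) ≤ 2. On the other hand G contains the 3-clique {1, 3, 4}. A clique must lie in a single bag of any decomposition, so no decomposition can have width below 2. Hence tw(G) = 2 exactly.

Treewidth 2.
One such decomposition:
Bags: B1 = {1, 3, 4}  B2 = {2, 3, 4}  B3 = {0, 2, 4}
Tree: B1–B2, B2–B3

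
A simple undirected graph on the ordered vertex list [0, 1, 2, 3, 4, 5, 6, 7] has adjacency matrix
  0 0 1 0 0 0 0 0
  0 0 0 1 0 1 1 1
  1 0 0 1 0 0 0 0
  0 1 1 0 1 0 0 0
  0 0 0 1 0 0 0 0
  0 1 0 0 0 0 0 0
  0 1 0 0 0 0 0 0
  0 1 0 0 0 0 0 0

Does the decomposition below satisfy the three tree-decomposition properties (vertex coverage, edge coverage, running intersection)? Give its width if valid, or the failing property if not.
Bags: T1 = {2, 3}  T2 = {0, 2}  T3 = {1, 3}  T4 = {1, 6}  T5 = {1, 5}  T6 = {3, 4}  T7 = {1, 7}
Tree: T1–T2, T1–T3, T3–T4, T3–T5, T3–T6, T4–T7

Checking the three conditions: (i) the bags cover all of {0, 1, 2, 3, 4, 5, 6, 7}; (ii) for each edge, some bag contains both endpoints; (iii) the bags containing any fixed vertex form a subtree. All hold, so the decomposition is valid with width 2 − 1 = 1.

Yes; width 1.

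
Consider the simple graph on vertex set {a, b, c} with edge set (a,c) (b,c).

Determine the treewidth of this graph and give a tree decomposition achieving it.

The largest bag has 2 vertices, giving width 1; this decomposition certifies tw(G) ≤ 1. Any graph with an edge has treewidth ≥ 1, and G has the edge c–a. Hence tw(G) = 1 exactly.

Treewidth 1.
One such decomposition:
Bags: B1 = {a, c}  B2 = {b, c}
Tree: B1–B2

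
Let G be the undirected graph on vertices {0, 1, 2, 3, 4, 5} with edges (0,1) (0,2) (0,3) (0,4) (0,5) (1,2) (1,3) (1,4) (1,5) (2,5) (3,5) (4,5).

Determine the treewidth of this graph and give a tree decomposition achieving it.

The largest bag has 4 vertices, giving width 3; this decomposition certifies tw(G) ≤ 3. On the other hand G contains the 4-clique {0, 1, 2, 5}. A clique must lie in a single bag of any decomposition, so no decomposition can have width below 3. The upper and lower bounds meet at 3, so that is the treewidth.

Treewidth 3.
One optimal decomposition is:
Bags: B1 = {0, 1, 4, 5}  B2 = {0, 1, 2, 5}  B3 = {0, 1, 3, 5}
Tree: B1–B2, B1–B3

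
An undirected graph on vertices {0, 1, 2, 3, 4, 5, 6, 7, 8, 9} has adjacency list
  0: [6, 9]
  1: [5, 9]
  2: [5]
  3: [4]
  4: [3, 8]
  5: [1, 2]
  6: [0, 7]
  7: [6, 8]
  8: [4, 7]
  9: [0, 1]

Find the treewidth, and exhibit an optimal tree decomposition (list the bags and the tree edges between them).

Treewidth 1.
Bags: B1 = {3, 4}  B2 = {4, 8}  B3 = {7, 8}  B4 = {6, 7}  B5 = {0, 6}  B6 = {0, 9}  B7 = {1, 9}  B8 = {1, 5}  B9 = {2, 5}
Tree: B1–B2, B2–B3, B3–B4, B4–B5, B5–B6, B6–B7, B7–B8, B8–B9

Every bag has size at most 2, so the width is 2 − 1 = 1 and tw(G) ≤ 1. G has an edge, so its treewidth is at least 1. Therefore the treewidth is 1.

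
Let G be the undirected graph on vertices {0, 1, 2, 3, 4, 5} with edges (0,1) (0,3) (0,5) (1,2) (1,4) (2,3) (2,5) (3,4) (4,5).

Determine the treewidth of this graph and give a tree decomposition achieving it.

The largest bag has 4 vertices, giving width 3; this decomposition certifies tw(G) ≤ 3. For the lower bound: the 4 vertex sets {0,1}, {4,5}, {2}, {3} are disjoint, each induces a connected subgraph, and every pair is joined by at least one edge of G. Contracting each set to a single vertex therefore yields K_{4} as a minor, and since treewidth is minor-monotone, tw(G) ≥ tw(K_{4}) = 3. Combining the bounds, tw(G) = 3.

Treewidth 3.
Bags: B1 = {0, 1, 2, 4}  B2 = {0, 2, 4, 5}  B3 = {0, 2, 3, 4}
Tree: B1–B2, B2–B3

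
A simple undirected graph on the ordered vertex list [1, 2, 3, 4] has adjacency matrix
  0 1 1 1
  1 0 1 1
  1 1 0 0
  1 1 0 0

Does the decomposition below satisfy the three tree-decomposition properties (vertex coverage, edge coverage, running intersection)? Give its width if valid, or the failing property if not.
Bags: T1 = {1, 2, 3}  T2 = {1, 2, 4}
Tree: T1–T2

Every vertex of G appears in some bag (union = {1, 2, 3, 4}); every edge is covered by a bag; and for each vertex v the set of bags containing v is connected in the bag tree. The decomposition is therefore valid. The largest bag has 3 vertices, so the width is 2.

Yes; width 2.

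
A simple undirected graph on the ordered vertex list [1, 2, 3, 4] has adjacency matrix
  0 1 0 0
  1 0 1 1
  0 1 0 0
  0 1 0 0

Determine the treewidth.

A width-1 tree decomposition is:
Bags: B1 = {2, 3}  B2 = {1, 2}  B3 = {2, 4}
Tree: B1–B2, B2–B3
Each bag holds 2 vertices, so the decomposition has width 1, which upper-bounds the treewidth. Any graph with an edge has treewidth ≥ 1, and G has the edge 3–2. Hence tw(G) = 1 exactly.

1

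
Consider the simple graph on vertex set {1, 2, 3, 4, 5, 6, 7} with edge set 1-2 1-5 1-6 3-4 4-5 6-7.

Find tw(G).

A width-1 tree decomposition is:
Bags: B1 = {1, 6}  B2 = {1, 2}  B3 = {1, 5}  B4 = {4, 5}  B5 = {6, 7}  B6 = {3, 4}
Tree: B1–B2, B2–B3, B3–B4, B1–B5, B4–B6
The largest bag has 2 vertices, giving width 1; this decomposition certifies tw(G) ≤ 1. Any graph with an edge has treewidth ≥ 1, and G has the edge 1–6. Combining the bounds, tw(G) = 1.

1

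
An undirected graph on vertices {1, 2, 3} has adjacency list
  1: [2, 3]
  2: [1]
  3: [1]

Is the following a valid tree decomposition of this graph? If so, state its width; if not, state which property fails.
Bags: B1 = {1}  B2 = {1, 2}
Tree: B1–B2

No — vertex 3 appears in no bag.

A tree decomposition must satisfy three properties: every vertex lies in some bag; for every edge, both endpoints lie together in some bag; and for every vertex, the bags containing it form a connected subtree. Here vertex 3 appears in no bag, so the decomposition is invalid.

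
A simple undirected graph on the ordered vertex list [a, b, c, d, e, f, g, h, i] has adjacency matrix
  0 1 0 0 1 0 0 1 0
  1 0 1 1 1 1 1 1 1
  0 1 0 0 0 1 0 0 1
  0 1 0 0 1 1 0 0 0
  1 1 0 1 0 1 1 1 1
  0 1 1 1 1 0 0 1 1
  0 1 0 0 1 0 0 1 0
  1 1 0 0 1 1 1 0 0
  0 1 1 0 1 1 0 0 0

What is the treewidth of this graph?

A width-3 tree decomposition is:
Bags: B1 = {b, d, e, f}  B2 = {b, e, f, h}  B3 = {a, b, e, h}  B4 = {b, e, f, i}  B5 = {b, c, f, i}  B6 = {b, e, g, h}
Tree: B1–B2, B2–B3, B1–B4, B4–B5, B3–B6
Each bag holds 4 vertices, so the decomposition has width 3, which upper-bounds the treewidth. Conversely, {b, e, g, h} is a clique of size 4, and the vertices of any clique must share a bag in every tree decomposition; so some bag has ≥ 4 vertices and tw(G) ≥ 3. Combining the bounds, tw(G) = 3.

3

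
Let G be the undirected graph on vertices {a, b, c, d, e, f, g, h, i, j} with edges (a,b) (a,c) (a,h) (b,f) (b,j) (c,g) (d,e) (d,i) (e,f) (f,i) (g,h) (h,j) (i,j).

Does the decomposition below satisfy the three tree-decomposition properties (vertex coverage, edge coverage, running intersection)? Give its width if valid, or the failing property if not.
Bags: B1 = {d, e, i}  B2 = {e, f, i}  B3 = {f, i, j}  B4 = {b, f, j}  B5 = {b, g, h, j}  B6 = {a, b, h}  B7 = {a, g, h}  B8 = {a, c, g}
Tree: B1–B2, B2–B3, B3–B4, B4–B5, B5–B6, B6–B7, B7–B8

No — bags containing vertex g are not connected in the tree.

A tree decomposition must satisfy three properties: every vertex lies in some bag; for every edge, both endpoints lie together in some bag; and for every vertex, the bags containing it form a connected subtree. Here bags containing vertex g are not connected in the tree, so the decomposition is invalid.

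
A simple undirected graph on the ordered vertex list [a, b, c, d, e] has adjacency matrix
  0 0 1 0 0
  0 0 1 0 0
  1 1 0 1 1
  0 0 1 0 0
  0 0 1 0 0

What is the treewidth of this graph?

1

A width-1 tree decomposition is:
Bags: B1 = {b, c}  B2 = {c, e}  B3 = {a, c}  B4 = {c, d}
Tree: B1–B2, B1–B3, B3–B4
The largest bag has 2 vertices, giving width 1; this decomposition certifies tw(G) ≤ 1. Any graph with an edge has treewidth ≥ 1, and G has the edge c–b. Combining the bounds, tw(G) = 1.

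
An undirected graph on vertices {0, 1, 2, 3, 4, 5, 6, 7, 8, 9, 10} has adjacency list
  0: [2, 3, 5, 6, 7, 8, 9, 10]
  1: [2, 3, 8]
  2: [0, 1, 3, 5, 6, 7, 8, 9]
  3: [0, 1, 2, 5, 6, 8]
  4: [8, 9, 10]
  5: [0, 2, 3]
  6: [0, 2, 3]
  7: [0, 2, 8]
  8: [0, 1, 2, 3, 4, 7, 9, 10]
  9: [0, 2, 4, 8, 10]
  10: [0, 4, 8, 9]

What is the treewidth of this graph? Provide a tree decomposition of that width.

Each bag holds 4 vertices, so the decomposition has width 3, which upper-bounds the treewidth. On the other hand G contains the 4-clique {0, 2, 8, 9}. A clique must lie in a single bag of any decomposition, so no decomposition can have width below 3. Combining the bounds, tw(G) = 3.

Treewidth 3.
Bags: B1 = {0, 2, 3, 8}  B2 = {0, 2, 8, 9}  B3 = {1, 2, 3, 8}  B4 = {0, 8, 9, 10}  B5 = {0, 2, 3, 5}  B6 = {0, 2, 3, 6}  B7 = {0, 2, 7, 8}  B8 = {4, 8, 9, 10}
Tree: B1–B2, B1–B3, B2–B4, B1–B5, B1–B6, B1–B7, B4–B8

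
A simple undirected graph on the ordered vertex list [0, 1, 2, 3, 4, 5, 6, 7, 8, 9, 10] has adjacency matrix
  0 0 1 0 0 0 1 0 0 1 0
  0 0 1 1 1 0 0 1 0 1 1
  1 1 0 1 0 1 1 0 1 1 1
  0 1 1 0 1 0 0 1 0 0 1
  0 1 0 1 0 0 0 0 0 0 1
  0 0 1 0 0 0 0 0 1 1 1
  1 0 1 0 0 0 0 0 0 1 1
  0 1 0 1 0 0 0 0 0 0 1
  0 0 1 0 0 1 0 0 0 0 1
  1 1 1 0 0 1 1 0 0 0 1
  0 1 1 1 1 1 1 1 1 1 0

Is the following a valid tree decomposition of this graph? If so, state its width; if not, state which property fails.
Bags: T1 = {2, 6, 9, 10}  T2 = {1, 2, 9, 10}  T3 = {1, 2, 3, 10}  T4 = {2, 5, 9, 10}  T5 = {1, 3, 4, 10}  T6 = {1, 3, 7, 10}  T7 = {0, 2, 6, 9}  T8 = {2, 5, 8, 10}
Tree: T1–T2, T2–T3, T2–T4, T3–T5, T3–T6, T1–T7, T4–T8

Vertex coverage: the bags together contain {0, 1, 2, 3, 4, 5, 6, 7, 8, 9, 10}, the full vertex set. Edge coverage: each edge of G has both endpoints in at least one bag. Running intersection: for every vertex, the bags containing it form a connected subtree. All three properties hold, so this is a valid tree decomposition of width max|bag| − 1 = 3, and hence tw(G) ≤ 3.

Yes; width 3.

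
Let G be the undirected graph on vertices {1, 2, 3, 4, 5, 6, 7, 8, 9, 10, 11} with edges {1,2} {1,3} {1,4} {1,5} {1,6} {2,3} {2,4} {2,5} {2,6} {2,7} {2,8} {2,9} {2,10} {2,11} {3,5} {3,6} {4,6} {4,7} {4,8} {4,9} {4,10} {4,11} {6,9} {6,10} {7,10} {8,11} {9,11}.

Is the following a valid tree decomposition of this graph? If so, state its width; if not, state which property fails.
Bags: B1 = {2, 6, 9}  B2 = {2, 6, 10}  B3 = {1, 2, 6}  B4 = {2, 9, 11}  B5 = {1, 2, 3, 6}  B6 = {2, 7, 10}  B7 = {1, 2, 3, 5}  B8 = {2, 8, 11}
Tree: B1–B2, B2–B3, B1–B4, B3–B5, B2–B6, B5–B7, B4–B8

A tree decomposition must satisfy three properties: every vertex lies in some bag; for every edge, both endpoints lie together in some bag; and for every vertex, the bags containing it form a connected subtree. Here vertex 4 appears in no bag, so the decomposition is invalid.

No — vertex 4 appears in no bag.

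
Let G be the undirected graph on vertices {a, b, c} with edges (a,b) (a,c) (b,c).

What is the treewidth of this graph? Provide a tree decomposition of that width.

Treewidth 2.
One such decomposition:
Bags: B1 = {a, b, c}
Tree: (single bag)

A single bag containing all 3 vertices is trivially a valid decomposition of width 2. Conversely, {a, b, c} is a clique of size 3, and the vertices of any clique must share a bag in every tree decomposition; so some bag has ≥ 3 vertices and tw(G) ≥ 2. Combining the bounds, tw(G) = 2.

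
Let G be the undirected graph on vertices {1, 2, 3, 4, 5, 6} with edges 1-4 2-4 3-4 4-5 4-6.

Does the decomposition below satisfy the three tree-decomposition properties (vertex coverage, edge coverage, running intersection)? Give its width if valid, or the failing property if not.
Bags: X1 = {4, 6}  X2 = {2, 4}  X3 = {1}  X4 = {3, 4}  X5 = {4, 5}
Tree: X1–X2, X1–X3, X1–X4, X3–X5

A tree decomposition must satisfy three properties: every vertex lies in some bag; for every edge, both endpoints lie together in some bag; and for every vertex, the bags containing it form a connected subtree. Here edge (4,1) lies in no bag, so the decomposition is invalid.

No — edge (4,1) lies in no bag.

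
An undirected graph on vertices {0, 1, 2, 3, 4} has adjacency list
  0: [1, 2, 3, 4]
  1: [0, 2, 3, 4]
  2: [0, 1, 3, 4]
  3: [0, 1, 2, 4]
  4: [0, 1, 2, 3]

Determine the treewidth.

4

A width-4 tree decomposition is:
Bags: B1 = {0, 1, 2, 3, 4}
Tree: (single bag)
A single bag containing all 5 vertices is trivially a valid decomposition of width 4. Conversely, {0, 1, 2, 3, 4} is a clique of size 5, and the vertices of any clique must share a bag in every tree decomposition; so some bag has ≥ 5 vertices and tw(G) ≥ 4. Therefore the treewidth is 4.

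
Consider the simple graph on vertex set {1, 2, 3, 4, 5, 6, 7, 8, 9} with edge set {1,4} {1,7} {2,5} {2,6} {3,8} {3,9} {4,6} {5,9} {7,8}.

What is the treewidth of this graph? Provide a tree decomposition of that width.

Treewidth 2.
Bags: B1 = {3, 8, 9}  B2 = {7, 8, 9}  B3 = {1, 7, 9}  B4 = {1, 4, 9}  B5 = {4, 6, 9}  B6 = {2, 6, 9}  B7 = {2, 5, 9}
Tree: B1–B2, B2–B3, B3–B4, B4–B5, B5–B6, B6–B7

Each bag holds 3 vertices, so the decomposition has width 2, which upper-bounds the treewidth. Since 9–3–8–7–1–4–6–2–5–9 is a cycle in G, G is not acyclic. Forests are exactly the graphs of treewidth ≤ 1, so tw(G) ≥ 2. The upper and lower bounds meet at 2, so that is the treewidth.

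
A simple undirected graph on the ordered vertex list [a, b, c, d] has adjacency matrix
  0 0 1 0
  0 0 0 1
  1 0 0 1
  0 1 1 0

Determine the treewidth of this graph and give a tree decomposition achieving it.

Each bag holds 2 vertices, so the decomposition has width 1, which upper-bounds the treewidth. G has an edge, so its treewidth is at least 1. Combining the bounds, tw(G) = 1.

Treewidth 1.
Bags: B1 = {c, d}  B2 = {a, c}  B3 = {b, d}
Tree: B1–B2, B1–B3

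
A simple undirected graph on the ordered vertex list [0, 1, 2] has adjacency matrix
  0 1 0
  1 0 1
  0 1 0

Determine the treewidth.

1

A width-1 tree decomposition is:
Bags: B1 = {0, 1}  B2 = {1, 2}
Tree: B1–B2
Every bag has size at most 2, so the width is 2 − 1 = 1 and tw(G) ≤ 1. Since G has at least one edge (e.g. 1–0), it is not an edgeless graph, so tw(G) ≥ 1. Hence tw(G) = 1 exactly.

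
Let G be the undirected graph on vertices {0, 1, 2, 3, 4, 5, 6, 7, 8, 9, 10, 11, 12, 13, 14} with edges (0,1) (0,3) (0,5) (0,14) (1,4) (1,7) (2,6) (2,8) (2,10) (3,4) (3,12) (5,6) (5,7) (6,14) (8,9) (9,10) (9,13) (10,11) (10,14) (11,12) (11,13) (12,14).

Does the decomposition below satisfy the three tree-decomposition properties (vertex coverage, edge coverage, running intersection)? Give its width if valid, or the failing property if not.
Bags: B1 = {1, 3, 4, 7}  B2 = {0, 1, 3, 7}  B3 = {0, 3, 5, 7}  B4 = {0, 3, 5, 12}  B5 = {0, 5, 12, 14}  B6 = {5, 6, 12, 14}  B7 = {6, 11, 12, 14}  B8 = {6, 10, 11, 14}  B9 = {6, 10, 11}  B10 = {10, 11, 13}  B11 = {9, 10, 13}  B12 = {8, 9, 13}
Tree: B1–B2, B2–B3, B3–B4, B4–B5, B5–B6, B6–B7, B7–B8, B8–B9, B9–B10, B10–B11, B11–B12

A tree decomposition must satisfy three properties: every vertex lies in some bag; for every edge, both endpoints lie together in some bag; and for every vertex, the bags containing it form a connected subtree. Here vertex 2 appears in no bag, so the decomposition is invalid.

No — vertex 2 appears in no bag.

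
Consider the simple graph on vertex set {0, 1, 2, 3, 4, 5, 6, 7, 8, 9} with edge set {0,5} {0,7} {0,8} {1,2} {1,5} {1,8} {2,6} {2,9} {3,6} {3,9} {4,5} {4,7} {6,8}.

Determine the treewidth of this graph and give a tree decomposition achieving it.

Treewidth 2.
One such decomposition:
Bags: B1 = {3, 6, 9}  B2 = {2, 6, 9}  B3 = {2, 6, 8}  B4 = {1, 2, 8}  B5 = {0, 1, 8}  B6 = {0, 1, 5}  B7 = {0, 5, 7}  B8 = {4, 5, 7}
Tree: B1–B2, B2–B3, B3–B4, B4–B5, B5–B6, B6–B7, B7–B8

Each bag holds 3 vertices, so the decomposition has width 2, which upper-bounds the treewidth. The edges 3–9–2–6–3 form a cycle, so G is not a tree and its treewidth is at least 2. Therefore the treewidth is 2.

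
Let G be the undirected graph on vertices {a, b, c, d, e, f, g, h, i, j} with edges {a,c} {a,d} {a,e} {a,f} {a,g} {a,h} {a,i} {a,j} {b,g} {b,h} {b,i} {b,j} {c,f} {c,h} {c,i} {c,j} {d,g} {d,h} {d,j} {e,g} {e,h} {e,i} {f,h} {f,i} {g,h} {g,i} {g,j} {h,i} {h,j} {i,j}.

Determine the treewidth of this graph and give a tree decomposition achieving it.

The largest bag has 5 vertices, giving width 4; this decomposition certifies tw(G) ≤ 4. For the lower bound, the 5 vertices {a, d, g, h, j} are pairwise adjacent, and any tree decomposition puts a clique entirely inside one bag — forcing width ≥ 4. The upper and lower bounds meet at 4, so that is the treewidth.

Treewidth 4.
One optimal decomposition is:
Bags: B1 = {a, c, h, i, j}  B2 = {a, g, h, i, j}  B3 = {b, g, h, i, j}  B4 = {a, e, g, h, i}  B5 = {a, c, f, h, i}  B6 = {a, d, g, h, j}
Tree: B1–B2, B2–B3, B2–B4, B1–B5, B2–B6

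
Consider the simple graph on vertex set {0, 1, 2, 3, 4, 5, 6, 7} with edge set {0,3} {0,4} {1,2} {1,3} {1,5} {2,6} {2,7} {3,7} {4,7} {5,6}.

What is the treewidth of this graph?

2

A width-2 tree decomposition is:
Bags: B1 = {1, 5, 6}  B2 = {1, 2, 6}  B3 = {1, 2, 3}  B4 = {2, 3, 7}  B5 = {0, 3, 7}  B6 = {0, 4, 7}
Tree: B1–B2, B2–B3, B3–B4, B4–B5, B5–B6
Every bag has size at most 3, so the width is 3 − 1 = 2 and tw(G) ≤ 2. Since 5–6–2–1–5 is a cycle in G, G is not acyclic. Forests are exactly the graphs of treewidth ≤ 1, so tw(G) ≥ 2. The upper and lower bounds meet at 2, so that is the treewidth.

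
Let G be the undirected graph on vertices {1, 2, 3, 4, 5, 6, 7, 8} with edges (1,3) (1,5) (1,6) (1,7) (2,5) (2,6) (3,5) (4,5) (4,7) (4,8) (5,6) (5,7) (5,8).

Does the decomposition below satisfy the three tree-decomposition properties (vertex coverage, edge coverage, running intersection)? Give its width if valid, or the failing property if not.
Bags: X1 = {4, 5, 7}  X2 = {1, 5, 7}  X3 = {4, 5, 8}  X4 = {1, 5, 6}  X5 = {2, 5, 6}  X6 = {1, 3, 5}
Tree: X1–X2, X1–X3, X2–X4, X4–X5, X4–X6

Every vertex of G appears in some bag (union = {1, 2, 3, 4, 5, 6, 7, 8}); every edge is covered by a bag; and for each vertex v the set of bags containing v is connected in the bag tree. The decomposition is therefore valid. The largest bag has 3 vertices, so the width is 2.

Yes; width 2.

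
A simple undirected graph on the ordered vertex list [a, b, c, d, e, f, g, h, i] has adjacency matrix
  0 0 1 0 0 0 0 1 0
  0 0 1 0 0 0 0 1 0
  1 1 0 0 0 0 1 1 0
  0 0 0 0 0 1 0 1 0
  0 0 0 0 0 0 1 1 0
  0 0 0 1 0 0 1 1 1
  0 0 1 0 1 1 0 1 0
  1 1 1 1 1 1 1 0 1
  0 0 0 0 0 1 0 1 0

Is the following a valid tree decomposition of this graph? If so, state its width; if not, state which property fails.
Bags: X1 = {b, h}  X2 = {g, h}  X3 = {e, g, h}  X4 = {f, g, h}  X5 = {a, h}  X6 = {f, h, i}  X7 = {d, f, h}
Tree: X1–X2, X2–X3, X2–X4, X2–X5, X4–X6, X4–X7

A tree decomposition must satisfy three properties: every vertex lies in some bag; for every edge, both endpoints lie together in some bag; and for every vertex, the bags containing it form a connected subtree. Here vertex c appears in no bag, so the decomposition is invalid.

No — vertex c appears in no bag.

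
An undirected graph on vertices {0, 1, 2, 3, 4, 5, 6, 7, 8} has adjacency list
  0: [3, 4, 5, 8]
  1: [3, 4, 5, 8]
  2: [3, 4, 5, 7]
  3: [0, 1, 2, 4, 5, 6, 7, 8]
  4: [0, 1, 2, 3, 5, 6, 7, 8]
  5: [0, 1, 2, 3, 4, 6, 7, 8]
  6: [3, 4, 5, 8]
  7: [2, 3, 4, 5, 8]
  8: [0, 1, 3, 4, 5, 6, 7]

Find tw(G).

A width-4 tree decomposition is:
Bags: B1 = {3, 4, 5, 7, 8}  B2 = {2, 3, 4, 5, 7}  B3 = {1, 3, 4, 5, 8}  B4 = {3, 4, 5, 6, 8}  B5 = {0, 3, 4, 5, 8}
Tree: B1–B2, B1–B3, B1–B4, B1–B5
The largest bag has 5 vertices, giving width 4; this decomposition certifies tw(G) ≤ 4. On the other hand G contains the 5-clique {0, 3, 4, 5, 8}. A clique must lie in a single bag of any decomposition, so no decomposition can have width below 4. Hence tw(G) = 4 exactly.

4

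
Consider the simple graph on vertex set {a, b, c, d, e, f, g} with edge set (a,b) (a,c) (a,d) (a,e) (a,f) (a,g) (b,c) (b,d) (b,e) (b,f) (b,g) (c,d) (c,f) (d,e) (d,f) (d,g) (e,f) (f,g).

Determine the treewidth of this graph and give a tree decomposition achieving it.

Each bag holds 5 vertices, so the decomposition has width 4, which upper-bounds the treewidth. On the other hand G contains the 5-clique {a, b, d, f, g}. A clique must lie in a single bag of any decomposition, so no decomposition can have width below 4. Therefore the treewidth is 4.

Treewidth 4.
Bags: B1 = {a, b, d, f, g}  B2 = {a, b, c, d, f}  B3 = {a, b, d, e, f}
Tree: B1–B2, B2–B3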